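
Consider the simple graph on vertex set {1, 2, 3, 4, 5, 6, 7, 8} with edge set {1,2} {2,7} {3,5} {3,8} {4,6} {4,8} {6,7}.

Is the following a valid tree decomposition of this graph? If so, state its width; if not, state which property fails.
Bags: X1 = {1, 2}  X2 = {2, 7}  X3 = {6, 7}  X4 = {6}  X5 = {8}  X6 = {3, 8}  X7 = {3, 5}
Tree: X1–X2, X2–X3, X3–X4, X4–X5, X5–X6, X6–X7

No — vertex 4 appears in no bag.

A tree decomposition must satisfy three properties: every vertex lies in some bag; for every edge, both endpoints lie together in some bag; and for every vertex, the bags containing it form a connected subtree. Here vertex 4 appears in no bag, so the decomposition is invalid.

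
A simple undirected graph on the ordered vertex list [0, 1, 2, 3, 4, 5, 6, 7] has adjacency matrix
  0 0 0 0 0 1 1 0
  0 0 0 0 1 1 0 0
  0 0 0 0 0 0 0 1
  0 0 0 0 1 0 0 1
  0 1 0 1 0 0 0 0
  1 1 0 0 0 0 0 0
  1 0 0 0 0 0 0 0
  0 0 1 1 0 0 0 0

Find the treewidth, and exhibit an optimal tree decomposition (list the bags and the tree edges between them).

Each bag holds 2 vertices, so the decomposition has width 1, which upper-bounds the treewidth. G has an edge, so its treewidth is at least 1. Therefore the treewidth is 1.

Treewidth 1.
Bags: B1 = {0, 6}  B2 = {0, 5}  B3 = {1, 5}  B4 = {1, 4}  B5 = {3, 4}  B6 = {3, 7}  B7 = {2, 7}
Tree: B1–B2, B2–B3, B3–B4, B4–B5, B5–B6, B6–B7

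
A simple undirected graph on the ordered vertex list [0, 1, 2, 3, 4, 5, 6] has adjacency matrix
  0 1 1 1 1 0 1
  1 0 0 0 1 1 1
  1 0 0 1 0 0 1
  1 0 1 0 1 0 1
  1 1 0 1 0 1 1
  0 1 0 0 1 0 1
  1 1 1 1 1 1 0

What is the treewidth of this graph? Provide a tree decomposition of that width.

Treewidth 3.
Bags: B1 = {0, 3, 4, 6}  B2 = {0, 1, 4, 6}  B3 = {1, 4, 5, 6}  B4 = {0, 2, 3, 6}
Tree: B1–B2, B2–B3, B1–B4

Each bag holds 4 vertices, so the decomposition has width 3, which upper-bounds the treewidth. For the lower bound, the 4 vertices {0, 1, 4, 6} are pairwise adjacent, and any tree decomposition puts a clique entirely inside one bag — forcing width ≥ 3. Hence tw(G) = 3 exactly.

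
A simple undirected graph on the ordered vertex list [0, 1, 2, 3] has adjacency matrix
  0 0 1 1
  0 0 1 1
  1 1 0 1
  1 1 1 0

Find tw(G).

2

A width-2 tree decomposition is:
Bags: B1 = {0, 2, 3}  B2 = {1, 2, 3}
Tree: B1–B2
The largest bag has 3 vertices, giving width 2; this decomposition certifies tw(G) ≤ 2. Conversely, {0, 2, 3} is a clique of size 3, and the vertices of any clique must share a bag in every tree decomposition; so some bag has ≥ 3 vertices and tw(G) ≥ 2. Therefore the treewidth is 2.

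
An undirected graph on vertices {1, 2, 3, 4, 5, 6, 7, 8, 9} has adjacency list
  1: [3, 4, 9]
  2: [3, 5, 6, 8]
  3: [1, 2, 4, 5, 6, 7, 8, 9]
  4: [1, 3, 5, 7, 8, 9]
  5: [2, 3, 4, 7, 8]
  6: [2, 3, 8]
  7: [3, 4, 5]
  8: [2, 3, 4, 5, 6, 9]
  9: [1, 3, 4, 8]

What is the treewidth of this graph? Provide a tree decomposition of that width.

Each bag holds 4 vertices, so the decomposition has width 3, which upper-bounds the treewidth. Conversely, {2, 3, 5, 8} is a clique of size 4, and the vertices of any clique must share a bag in every tree decomposition; so some bag has ≥ 4 vertices and tw(G) ≥ 3. The upper and lower bounds meet at 3, so that is the treewidth.

Treewidth 3.
Bags: B1 = {3, 4, 8, 9}  B2 = {3, 4, 5, 8}  B3 = {2, 3, 5, 8}  B4 = {2, 3, 6, 8}  B5 = {3, 4, 5, 7}  B6 = {1, 3, 4, 9}
Tree: B1–B2, B2–B3, B3–B4, B2–B5, B1–B6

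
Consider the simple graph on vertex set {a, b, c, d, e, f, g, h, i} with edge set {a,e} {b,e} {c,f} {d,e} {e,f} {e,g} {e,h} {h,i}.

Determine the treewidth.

1

A width-1 tree decomposition is:
Bags: B1 = {c, f}  B2 = {e, f}  B3 = {b, e}  B4 = {e, h}  B5 = {a, e}  B6 = {h, i}  B7 = {e, g}  B8 = {d, e}
Tree: B1–B2, B2–B3, B2–B4, B2–B5, B4–B6, B2–B7, B7–B8
Every bag has size at most 2, so the width is 2 − 1 = 1 and tw(G) ≤ 1. Any graph with an edge has treewidth ≥ 1, and G has the edge c–f. Therefore the treewidth is 1.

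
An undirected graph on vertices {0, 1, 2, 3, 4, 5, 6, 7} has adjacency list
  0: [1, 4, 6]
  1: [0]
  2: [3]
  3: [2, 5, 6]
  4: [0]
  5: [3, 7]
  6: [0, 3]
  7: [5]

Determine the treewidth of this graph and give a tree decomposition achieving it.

Treewidth 1.
Bags: B1 = {0, 4}  B2 = {0, 6}  B3 = {0, 1}  B4 = {3, 6}  B5 = {3, 5}  B6 = {5, 7}  B7 = {2, 3}
Tree: B1–B2, B1–B3, B2–B4, B4–B5, B5–B6, B5–B7

Each bag holds 2 vertices, so the decomposition has width 1, which upper-bounds the treewidth. Any graph with an edge has treewidth ≥ 1, and G has the edge 4–0. The upper and lower bounds meet at 1, so that is the treewidth.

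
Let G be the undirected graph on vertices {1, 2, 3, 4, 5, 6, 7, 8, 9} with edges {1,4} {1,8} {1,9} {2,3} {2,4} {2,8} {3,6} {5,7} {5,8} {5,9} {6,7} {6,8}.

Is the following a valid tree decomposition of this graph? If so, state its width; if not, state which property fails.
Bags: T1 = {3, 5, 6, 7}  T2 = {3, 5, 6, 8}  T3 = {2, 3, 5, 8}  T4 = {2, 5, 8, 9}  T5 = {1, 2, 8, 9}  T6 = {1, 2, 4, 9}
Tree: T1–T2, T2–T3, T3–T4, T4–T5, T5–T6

Checking the three conditions: (i) the bags cover all of {1, 2, 3, 4, 5, 6, 7, 8, 9}; (ii) for each edge, some bag contains both endpoints; (iii) the bags containing any fixed vertex form a subtree. All hold, so the decomposition is valid with width 4 − 1 = 3.

Yes; width 3.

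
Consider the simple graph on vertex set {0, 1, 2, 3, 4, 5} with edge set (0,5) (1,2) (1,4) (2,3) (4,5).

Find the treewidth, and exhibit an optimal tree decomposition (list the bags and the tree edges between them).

Treewidth 1.
One optimal decomposition is:
Bags: B1 = {0, 5}  B2 = {4, 5}  B3 = {1, 4}  B4 = {1, 2}  B5 = {2, 3}
Tree: B1–B2, B2–B3, B3–B4, B4–B5

Each bag holds 2 vertices, so the decomposition has width 1, which upper-bounds the treewidth. Since G has at least one edge (e.g. 0–5), it is not an edgeless graph, so tw(G) ≥ 1. Therefore the treewidth is 1.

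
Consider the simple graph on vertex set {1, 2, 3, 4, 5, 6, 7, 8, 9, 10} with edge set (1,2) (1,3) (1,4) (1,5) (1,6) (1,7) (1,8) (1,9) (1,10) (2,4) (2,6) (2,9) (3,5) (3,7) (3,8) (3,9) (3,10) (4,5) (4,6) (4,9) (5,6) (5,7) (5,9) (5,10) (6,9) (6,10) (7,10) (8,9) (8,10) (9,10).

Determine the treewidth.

4

A width-4 tree decomposition is:
Bags: B1 = {1, 4, 5, 6, 9}  B2 = {1, 2, 4, 6, 9}  B3 = {1, 5, 6, 9, 10}  B4 = {1, 3, 5, 9, 10}  B5 = {1, 3, 5, 7, 10}  B6 = {1, 3, 8, 9, 10}
Tree: B1–B2, B1–B3, B3–B4, B4–B5, B4–B6
The largest bag has 5 vertices, giving width 4; this decomposition certifies tw(G) ≤ 4. For the lower bound, the 5 vertices {1, 3, 8, 9, 10} are pairwise adjacent, and any tree decomposition puts a clique entirely inside one bag — forcing width ≥ 4. The upper and lower bounds meet at 4, so that is the treewidth.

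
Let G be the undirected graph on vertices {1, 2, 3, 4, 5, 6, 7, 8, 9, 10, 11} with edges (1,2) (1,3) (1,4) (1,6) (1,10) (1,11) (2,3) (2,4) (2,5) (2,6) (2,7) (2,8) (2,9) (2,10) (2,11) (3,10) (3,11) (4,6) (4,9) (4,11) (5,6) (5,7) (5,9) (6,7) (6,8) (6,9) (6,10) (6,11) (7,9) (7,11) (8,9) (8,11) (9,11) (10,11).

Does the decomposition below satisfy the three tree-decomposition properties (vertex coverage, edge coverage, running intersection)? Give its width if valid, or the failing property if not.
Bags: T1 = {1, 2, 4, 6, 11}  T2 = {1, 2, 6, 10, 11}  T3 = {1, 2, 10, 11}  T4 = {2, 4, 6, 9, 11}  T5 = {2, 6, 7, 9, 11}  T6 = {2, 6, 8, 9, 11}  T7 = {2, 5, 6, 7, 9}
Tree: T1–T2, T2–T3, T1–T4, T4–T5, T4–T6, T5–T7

A tree decomposition must satisfy three properties: every vertex lies in some bag; for every edge, both endpoints lie together in some bag; and for every vertex, the bags containing it form a connected subtree. Here vertex 3 appears in no bag, so the decomposition is invalid.

No — vertex 3 appears in no bag.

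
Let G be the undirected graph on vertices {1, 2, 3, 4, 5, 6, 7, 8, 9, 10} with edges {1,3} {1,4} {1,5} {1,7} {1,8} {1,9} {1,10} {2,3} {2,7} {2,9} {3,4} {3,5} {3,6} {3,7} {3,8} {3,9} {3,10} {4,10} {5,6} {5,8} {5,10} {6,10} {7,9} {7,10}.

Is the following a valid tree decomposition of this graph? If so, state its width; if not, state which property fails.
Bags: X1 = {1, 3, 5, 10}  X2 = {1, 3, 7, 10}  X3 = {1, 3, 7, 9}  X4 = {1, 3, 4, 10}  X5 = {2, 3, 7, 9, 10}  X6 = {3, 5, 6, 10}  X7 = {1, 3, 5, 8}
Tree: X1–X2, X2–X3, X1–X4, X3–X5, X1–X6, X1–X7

A tree decomposition must satisfy three properties: every vertex lies in some bag; for every edge, both endpoints lie together in some bag; and for every vertex, the bags containing it form a connected subtree. Here bags containing vertex 10 are not connected in the tree, so the decomposition is invalid.

No — bags containing vertex 10 are not connected in the tree.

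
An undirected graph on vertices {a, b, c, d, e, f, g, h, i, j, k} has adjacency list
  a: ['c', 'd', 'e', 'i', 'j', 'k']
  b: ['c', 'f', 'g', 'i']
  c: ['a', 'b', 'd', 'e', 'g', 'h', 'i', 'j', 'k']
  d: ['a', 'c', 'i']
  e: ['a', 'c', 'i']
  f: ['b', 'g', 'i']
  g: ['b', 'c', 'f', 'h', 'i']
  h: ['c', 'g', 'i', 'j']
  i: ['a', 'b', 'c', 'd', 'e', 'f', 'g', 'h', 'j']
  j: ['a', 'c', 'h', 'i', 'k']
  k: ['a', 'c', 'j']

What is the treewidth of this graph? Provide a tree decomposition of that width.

Each bag holds 4 vertices, so the decomposition has width 3, which upper-bounds the treewidth. For the lower bound, the 4 vertices {a, c, j, k} are pairwise adjacent, and any tree decomposition puts a clique entirely inside one bag — forcing width ≥ 3. Hence tw(G) = 3 exactly.

Treewidth 3.
One optimal decomposition is:
Bags: B1 = {c, h, i, j}  B2 = {a, c, i, j}  B3 = {a, c, e, i}  B4 = {c, g, h, i}  B5 = {a, c, j, k}  B6 = {a, c, d, i}  B7 = {b, c, g, i}  B8 = {b, f, g, i}
Tree: B1–B2, B2–B3, B1–B4, B2–B5, B2–B6, B4–B7, B7–B8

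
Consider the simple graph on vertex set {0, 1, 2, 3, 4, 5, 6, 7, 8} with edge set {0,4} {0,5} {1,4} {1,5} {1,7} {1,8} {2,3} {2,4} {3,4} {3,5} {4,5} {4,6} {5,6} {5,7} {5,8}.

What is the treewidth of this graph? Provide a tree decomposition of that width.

Each bag holds 3 vertices, so the decomposition has width 2, which upper-bounds the treewidth. For the lower bound, the 3 vertices {2, 3, 4} are pairwise adjacent, and any tree decomposition puts a clique entirely inside one bag — forcing width ≥ 2. Therefore the treewidth is 2.

Treewidth 2.
One such decomposition:
Bags: B1 = {3, 4, 5}  B2 = {1, 4, 5}  B3 = {4, 5, 6}  B4 = {2, 3, 4}  B5 = {1, 5, 7}  B6 = {1, 5, 8}  B7 = {0, 4, 5}
Tree: B1–B2, B1–B3, B1–B4, B2–B5, B5–B6, B1–B7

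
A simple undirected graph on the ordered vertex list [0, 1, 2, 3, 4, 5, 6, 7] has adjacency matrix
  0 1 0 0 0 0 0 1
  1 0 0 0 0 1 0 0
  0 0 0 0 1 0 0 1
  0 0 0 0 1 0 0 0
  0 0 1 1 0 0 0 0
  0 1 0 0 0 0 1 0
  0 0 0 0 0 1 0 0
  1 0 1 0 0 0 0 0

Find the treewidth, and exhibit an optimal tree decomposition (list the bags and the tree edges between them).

Treewidth 1.
One optimal decomposition is:
Bags: B1 = {3, 4}  B2 = {2, 4}  B3 = {2, 7}  B4 = {0, 7}  B5 = {0, 1}  B6 = {1, 5}  B7 = {5, 6}
Tree: B1–B2, B2–B3, B3–B4, B4–B5, B5–B6, B6–B7

Every bag has size at most 2, so the width is 2 − 1 = 1 and tw(G) ≤ 1. G has an edge, so its treewidth is at least 1. Combining the bounds, tw(G) = 1.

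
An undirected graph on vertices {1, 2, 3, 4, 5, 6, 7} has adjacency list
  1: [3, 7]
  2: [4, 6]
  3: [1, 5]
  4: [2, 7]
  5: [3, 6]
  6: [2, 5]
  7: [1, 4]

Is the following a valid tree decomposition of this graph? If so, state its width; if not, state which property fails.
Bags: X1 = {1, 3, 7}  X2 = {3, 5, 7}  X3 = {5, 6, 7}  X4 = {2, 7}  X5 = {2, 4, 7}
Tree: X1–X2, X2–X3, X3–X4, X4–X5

No — edge (6,2) lies in no bag.

A tree decomposition must satisfy three properties: every vertex lies in some bag; for every edge, both endpoints lie together in some bag; and for every vertex, the bags containing it form a connected subtree. Here edge (6,2) lies in no bag, so the decomposition is invalid.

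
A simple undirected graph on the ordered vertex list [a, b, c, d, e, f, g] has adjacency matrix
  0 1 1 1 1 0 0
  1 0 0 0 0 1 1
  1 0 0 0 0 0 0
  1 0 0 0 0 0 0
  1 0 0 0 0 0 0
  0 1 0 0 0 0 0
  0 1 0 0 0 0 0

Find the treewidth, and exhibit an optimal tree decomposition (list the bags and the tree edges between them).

Every bag has size at most 2, so the width is 2 − 1 = 1 and tw(G) ≤ 1. Any graph with an edge has treewidth ≥ 1, and G has the edge f–b. The upper and lower bounds meet at 1, so that is the treewidth.

Treewidth 1.
Bags: B1 = {b, f}  B2 = {a, b}  B3 = {a, d}  B4 = {a, c}  B5 = {b, g}  B6 = {a, e}
Tree: B1–B2, B2–B3, B2–B4, B1–B5, B3–B6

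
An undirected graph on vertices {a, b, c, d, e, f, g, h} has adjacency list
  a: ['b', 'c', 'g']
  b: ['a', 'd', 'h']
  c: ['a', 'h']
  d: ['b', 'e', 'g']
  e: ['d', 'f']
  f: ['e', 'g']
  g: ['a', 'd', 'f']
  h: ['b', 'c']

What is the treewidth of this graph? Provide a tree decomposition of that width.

Each bag holds 3 vertices, so the decomposition has width 2, which upper-bounds the treewidth. Since f–e–d–g–f is a cycle in G, G is not acyclic. Forests are exactly the graphs of treewidth ≤ 1, so tw(G) ≥ 2. Hence tw(G) = 2 exactly.

Treewidth 2.
One optimal decomposition is:
Bags: B1 = {e, f, g}  B2 = {d, e, g}  B3 = {a, d, g}  B4 = {a, b, d}  B5 = {a, b, c}  B6 = {b, c, h}
Tree: B1–B2, B2–B3, B3–B4, B4–B5, B5–B6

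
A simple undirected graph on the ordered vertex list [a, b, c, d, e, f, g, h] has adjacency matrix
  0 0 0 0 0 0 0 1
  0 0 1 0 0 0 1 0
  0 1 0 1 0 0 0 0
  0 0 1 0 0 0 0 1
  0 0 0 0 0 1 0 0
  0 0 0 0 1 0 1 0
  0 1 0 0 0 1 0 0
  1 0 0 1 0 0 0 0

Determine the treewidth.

A width-1 tree decomposition is:
Bags: B1 = {e, f}  B2 = {f, g}  B3 = {b, g}  B4 = {b, c}  B5 = {c, d}  B6 = {d, h}  B7 = {a, h}
Tree: B1–B2, B2–B3, B3–B4, B4–B5, B5–B6, B6–B7
Each bag holds 2 vertices, so the decomposition has width 1, which upper-bounds the treewidth. Since G has at least one edge (e.g. e–f), it is not an edgeless graph, so tw(G) ≥ 1. Combining the bounds, tw(G) = 1.

1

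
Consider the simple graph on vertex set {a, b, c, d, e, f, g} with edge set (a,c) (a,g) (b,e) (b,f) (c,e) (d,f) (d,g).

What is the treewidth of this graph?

2

A width-2 tree decomposition is:
Bags: B1 = {d, f, g}  B2 = {b, f, g}  B3 = {b, e, g}  B4 = {c, e, g}  B5 = {a, c, g}
Tree: B1–B2, B2–B3, B3–B4, B4–B5
Every bag has size at most 3, so the width is 3 − 1 = 2 and tw(G) ≤ 2. For the lower bound, G contains the cycle g–d–f–b–e–c–a–g, so G is not a forest; only forests have treewidth ≤ 1, hence tw(G) ≥ 2. Therefore the treewidth is 2.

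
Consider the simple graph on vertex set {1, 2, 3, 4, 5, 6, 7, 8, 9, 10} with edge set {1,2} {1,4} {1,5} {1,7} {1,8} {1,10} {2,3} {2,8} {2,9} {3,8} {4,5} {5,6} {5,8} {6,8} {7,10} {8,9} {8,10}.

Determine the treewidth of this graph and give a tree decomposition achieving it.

Each bag holds 3 vertices, so the decomposition has width 2, which upper-bounds the treewidth. On the other hand G contains the 3-clique {1, 2, 8}. A clique must lie in a single bag of any decomposition, so no decomposition can have width below 2. Therefore the treewidth is 2.

Treewidth 2.
Bags: B1 = {1, 5, 8}  B2 = {1, 8, 10}  B3 = {1, 7, 10}  B4 = {1, 2, 8}  B5 = {2, 8, 9}  B6 = {5, 6, 8}  B7 = {1, 4, 5}  B8 = {2, 3, 8}
Tree: B1–B2, B2–B3, B2–B4, B4–B5, B1–B6, B1–B7, B5–B8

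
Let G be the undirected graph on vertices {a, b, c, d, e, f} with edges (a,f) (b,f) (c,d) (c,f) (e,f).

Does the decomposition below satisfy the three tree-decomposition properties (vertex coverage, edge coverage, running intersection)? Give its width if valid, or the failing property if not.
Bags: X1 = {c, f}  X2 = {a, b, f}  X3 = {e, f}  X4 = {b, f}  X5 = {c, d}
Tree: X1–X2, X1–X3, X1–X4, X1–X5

No — bags containing vertex b are not connected in the tree.

A tree decomposition must satisfy three properties: every vertex lies in some bag; for every edge, both endpoints lie together in some bag; and for every vertex, the bags containing it form a connected subtree. Here bags containing vertex b are not connected in the tree, so the decomposition is invalid.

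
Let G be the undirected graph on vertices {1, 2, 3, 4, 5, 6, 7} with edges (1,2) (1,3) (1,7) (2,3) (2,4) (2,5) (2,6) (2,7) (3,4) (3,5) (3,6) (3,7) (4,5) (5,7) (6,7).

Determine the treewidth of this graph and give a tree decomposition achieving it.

Every bag has size at most 4, so the width is 4 − 1 = 3 and tw(G) ≤ 3. On the other hand G contains the 4-clique {2, 3, 4, 5}. A clique must lie in a single bag of any decomposition, so no decomposition can have width below 3. Combining the bounds, tw(G) = 3.

Treewidth 3.
Bags: B1 = {2, 3, 5, 7}  B2 = {2, 3, 6, 7}  B3 = {2, 3, 4, 5}  B4 = {1, 2, 3, 7}
Tree: B1–B2, B1–B3, B1–B4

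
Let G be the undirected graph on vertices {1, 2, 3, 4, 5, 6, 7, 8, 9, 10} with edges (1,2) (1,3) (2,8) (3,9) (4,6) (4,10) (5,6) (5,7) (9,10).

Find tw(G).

A width-1 tree decomposition is:
Bags: B1 = {5, 7}  B2 = {5, 6}  B3 = {4, 6}  B4 = {4, 10}  B5 = {9, 10}  B6 = {3, 9}  B7 = {1, 3}  B8 = {1, 2}  B9 = {2, 8}
Tree: B1–B2, B2–B3, B3–B4, B4–B5, B5–B6, B6–B7, B7–B8, B8–B9
Every bag has size at most 2, so the width is 2 − 1 = 1 and tw(G) ≤ 1. Since G has at least one edge (e.g. 7–5), it is not an edgeless graph, so tw(G) ≥ 1. The upper and lower bounds meet at 1, so that is the treewidth.

1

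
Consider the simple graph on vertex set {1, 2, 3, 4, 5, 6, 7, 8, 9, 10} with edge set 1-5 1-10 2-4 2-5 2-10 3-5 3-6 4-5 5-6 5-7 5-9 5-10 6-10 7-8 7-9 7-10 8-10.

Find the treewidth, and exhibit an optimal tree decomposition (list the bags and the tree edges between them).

Treewidth 2.
Bags: B1 = {3, 5, 6}  B2 = {5, 6, 10}  B3 = {2, 5, 10}  B4 = {5, 7, 10}  B5 = {1, 5, 10}  B6 = {5, 7, 9}  B7 = {2, 4, 5}  B8 = {7, 8, 10}
Tree: B1–B2, B2–B3, B3–B4, B3–B5, B4–B6, B3–B7, B4–B8

The largest bag has 3 vertices, giving width 2; this decomposition certifies tw(G) ≤ 2. For the lower bound, the 3 vertices {7, 8, 10} are pairwise adjacent, and any tree decomposition puts a clique entirely inside one bag — forcing width ≥ 2. Hence tw(G) = 2 exactly.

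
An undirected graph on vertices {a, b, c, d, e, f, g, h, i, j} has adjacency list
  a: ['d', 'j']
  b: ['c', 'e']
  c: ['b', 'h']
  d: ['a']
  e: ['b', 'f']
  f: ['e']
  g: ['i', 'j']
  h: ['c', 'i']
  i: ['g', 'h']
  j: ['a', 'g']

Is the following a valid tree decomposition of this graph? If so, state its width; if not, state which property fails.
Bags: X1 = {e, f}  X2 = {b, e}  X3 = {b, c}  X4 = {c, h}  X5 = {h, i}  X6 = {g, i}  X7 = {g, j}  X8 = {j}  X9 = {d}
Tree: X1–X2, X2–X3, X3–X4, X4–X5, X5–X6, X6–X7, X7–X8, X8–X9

A tree decomposition must satisfy three properties: every vertex lies in some bag; for every edge, both endpoints lie together in some bag; and for every vertex, the bags containing it form a connected subtree. Here vertex a appears in no bag, so the decomposition is invalid.

No — vertex a appears in no bag.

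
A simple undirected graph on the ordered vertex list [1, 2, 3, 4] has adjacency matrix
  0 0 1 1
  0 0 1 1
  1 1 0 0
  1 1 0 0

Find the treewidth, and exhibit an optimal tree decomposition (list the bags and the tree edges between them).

Each bag holds 3 vertices, so the decomposition has width 2, which upper-bounds the treewidth. Since 1–4–2–3–1 is a cycle in G, G is not acyclic. Forests are exactly the graphs of treewidth ≤ 1, so tw(G) ≥ 2. Hence tw(G) = 2 exactly.

Treewidth 2.
One such decomposition:
Bags: B1 = {1, 2, 4}  B2 = {1, 2, 3}
Tree: B1–B2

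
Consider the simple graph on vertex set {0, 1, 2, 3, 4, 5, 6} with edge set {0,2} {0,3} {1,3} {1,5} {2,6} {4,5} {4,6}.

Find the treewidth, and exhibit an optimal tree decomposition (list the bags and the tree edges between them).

Treewidth 2.
One optimal decomposition is:
Bags: B1 = {4, 5, 6}  B2 = {1, 5, 6}  B3 = {1, 3, 6}  B4 = {0, 3, 6}  B5 = {0, 2, 6}
Tree: B1–B2, B2–B3, B3–B4, B4–B5

Each bag holds 3 vertices, so the decomposition has width 2, which upper-bounds the treewidth. The edges 6–4–5–1–3–0–2–6 form a cycle, so G is not a tree and its treewidth is at least 2. Combining the bounds, tw(G) = 2.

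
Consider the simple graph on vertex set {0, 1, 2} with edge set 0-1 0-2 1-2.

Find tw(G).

A width-2 tree decomposition is:
Bags: B1 = {0, 1, 2}
Tree: (single bag)
A single bag containing all 3 vertices is trivially a valid decomposition of width 2. For the lower bound, the 3 vertices {0, 1, 2} are pairwise adjacent, and any tree decomposition puts a clique entirely inside one bag — forcing width ≥ 2. The upper and lower bounds meet at 2, so that is the treewidth.

2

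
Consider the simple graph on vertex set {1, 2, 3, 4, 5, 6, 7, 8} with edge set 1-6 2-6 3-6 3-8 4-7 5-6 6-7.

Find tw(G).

A width-1 tree decomposition is:
Bags: B1 = {5, 6}  B2 = {2, 6}  B3 = {1, 6}  B4 = {6, 7}  B5 = {4, 7}  B6 = {3, 6}  B7 = {3, 8}
Tree: B1–B2, B1–B3, B2–B4, B4–B5, B1–B6, B6–B7
The largest bag has 2 vertices, giving width 1; this decomposition certifies tw(G) ≤ 1. Since G has at least one edge (e.g. 6–5), it is not an edgeless graph, so tw(G) ≥ 1. The upper and lower bounds meet at 1, so that is the treewidth.

1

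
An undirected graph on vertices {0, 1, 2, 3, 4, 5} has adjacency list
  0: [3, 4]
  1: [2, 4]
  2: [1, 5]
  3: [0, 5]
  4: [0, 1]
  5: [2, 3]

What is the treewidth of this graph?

2

A width-2 tree decomposition is:
Bags: B1 = {2, 3, 5}  B2 = {1, 2, 3}  B3 = {1, 3, 4}  B4 = {0, 3, 4}
Tree: B1–B2, B2–B3, B3–B4
The largest bag has 3 vertices, giving width 2; this decomposition certifies tw(G) ≤ 2. For the lower bound, G contains the cycle 3–5–2–1–4–0–3, so G is not a forest; only forests have treewidth ≤ 1, hence tw(G) ≥ 2. Combining the bounds, tw(G) = 2.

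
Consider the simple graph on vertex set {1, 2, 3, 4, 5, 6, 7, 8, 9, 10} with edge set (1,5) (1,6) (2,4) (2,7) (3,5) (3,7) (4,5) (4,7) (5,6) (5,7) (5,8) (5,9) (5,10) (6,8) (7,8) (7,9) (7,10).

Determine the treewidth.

2

A width-2 tree decomposition is:
Bags: B1 = {5, 7, 8}  B2 = {4, 5, 7}  B3 = {5, 7, 9}  B4 = {5, 6, 8}  B5 = {5, 7, 10}  B6 = {1, 5, 6}  B7 = {2, 4, 7}  B8 = {3, 5, 7}
Tree: B1–B2, B2–B3, B1–B4, B1–B5, B4–B6, B2–B7, B5–B8
Every bag has size at most 3, so the width is 3 − 1 = 2 and tw(G) ≤ 2. On the other hand G contains the 3-clique {2, 4, 7}. A clique must lie in a single bag of any decomposition, so no decomposition can have width below 2. Therefore the treewidth is 2.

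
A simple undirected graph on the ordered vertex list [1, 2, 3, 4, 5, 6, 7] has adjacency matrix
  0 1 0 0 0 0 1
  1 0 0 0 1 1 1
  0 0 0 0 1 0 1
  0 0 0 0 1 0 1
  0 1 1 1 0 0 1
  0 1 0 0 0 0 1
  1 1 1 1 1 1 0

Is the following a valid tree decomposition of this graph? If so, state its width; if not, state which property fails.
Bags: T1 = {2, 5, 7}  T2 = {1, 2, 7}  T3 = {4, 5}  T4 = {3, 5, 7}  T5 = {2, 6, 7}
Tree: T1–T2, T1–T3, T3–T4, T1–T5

A tree decomposition must satisfy three properties: every vertex lies in some bag; for every edge, both endpoints lie together in some bag; and for every vertex, the bags containing it form a connected subtree. Here edge (7,4) lies in no bag, so the decomposition is invalid.

No — edge (7,4) lies in no bag.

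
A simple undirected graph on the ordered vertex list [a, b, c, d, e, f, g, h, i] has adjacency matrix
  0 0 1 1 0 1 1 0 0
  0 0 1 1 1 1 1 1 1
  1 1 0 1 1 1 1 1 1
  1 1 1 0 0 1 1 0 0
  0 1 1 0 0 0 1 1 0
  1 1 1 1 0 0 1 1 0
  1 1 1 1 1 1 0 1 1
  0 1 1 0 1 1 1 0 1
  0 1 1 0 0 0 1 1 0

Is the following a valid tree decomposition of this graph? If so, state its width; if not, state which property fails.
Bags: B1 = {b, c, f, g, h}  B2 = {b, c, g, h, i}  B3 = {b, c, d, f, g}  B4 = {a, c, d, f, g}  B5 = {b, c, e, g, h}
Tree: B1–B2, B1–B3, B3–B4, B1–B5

Yes; width 4.

Vertex coverage: the bags together contain {a, b, c, d, e, f, g, h, i}, the full vertex set. Edge coverage: each edge of G has both endpoints in at least one bag. Running intersection: for every vertex, the bags containing it form a connected subtree. All three properties hold, so this is a valid tree decomposition of width max|bag| − 1 = 4, and hence tw(G) ≤ 4.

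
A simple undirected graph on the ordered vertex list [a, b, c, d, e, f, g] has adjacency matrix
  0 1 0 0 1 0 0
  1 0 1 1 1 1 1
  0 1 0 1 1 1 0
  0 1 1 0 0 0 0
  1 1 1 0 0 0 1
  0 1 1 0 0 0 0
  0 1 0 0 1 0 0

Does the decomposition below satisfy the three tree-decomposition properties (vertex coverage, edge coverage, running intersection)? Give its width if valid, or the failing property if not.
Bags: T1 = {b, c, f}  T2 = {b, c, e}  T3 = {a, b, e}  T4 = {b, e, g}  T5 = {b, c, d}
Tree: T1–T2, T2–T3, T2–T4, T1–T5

Yes; width 2.

Every vertex of G appears in some bag (union = {a, b, c, d, e, f, g}); every edge is covered by a bag; and for each vertex v the set of bags containing v is connected in the bag tree. The decomposition is therefore valid. The largest bag has 3 vertices, so the width is 2.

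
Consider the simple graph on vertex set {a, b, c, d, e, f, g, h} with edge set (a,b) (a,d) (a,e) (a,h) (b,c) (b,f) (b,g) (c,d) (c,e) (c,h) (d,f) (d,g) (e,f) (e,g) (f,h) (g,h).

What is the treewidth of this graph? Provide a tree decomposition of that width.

Treewidth 4.
One such decomposition:
Bags: B1 = {b, c, d, e, h}  B2 = {a, b, d, e, h}  B3 = {b, d, e, f, h}  B4 = {b, d, e, g, h}
Tree: B1–B2, B2–B3, B3–B4

Every bag has size at most 5, so the width is 5 − 1 = 4 and tw(G) ≤ 4. For the lower bound: the 5 vertex sets {c,d}, {a,e}, {b,f}, {h}, {g} are disjoint, each induces a connected subgraph, and every pair is joined by at least one edge of G. Contracting each set to a single vertex therefore yields K_{5} as a minor, and since treewidth is minor-monotone, tw(G) ≥ tw(K_{5}) = 4. The upper and lower bounds meet at 4, so that is the treewidth.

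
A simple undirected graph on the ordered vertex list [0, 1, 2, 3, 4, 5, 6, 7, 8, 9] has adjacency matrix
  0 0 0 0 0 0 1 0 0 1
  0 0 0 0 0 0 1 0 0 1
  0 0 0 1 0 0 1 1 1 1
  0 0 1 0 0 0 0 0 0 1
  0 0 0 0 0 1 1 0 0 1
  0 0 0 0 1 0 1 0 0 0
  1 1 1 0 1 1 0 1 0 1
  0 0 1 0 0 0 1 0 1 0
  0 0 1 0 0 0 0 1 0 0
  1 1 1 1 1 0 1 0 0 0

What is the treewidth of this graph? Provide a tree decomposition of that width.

Treewidth 2.
One such decomposition:
Bags: B1 = {2, 6, 9}  B2 = {1, 6, 9}  B3 = {2, 6, 7}  B4 = {0, 6, 9}  B5 = {2, 3, 9}  B6 = {4, 6, 9}  B7 = {2, 7, 8}  B8 = {4, 5, 6}
Tree: B1–B2, B1–B3, B1–B4, B1–B5, B2–B6, B3–B7, B6–B8

The largest bag has 3 vertices, giving width 2; this decomposition certifies tw(G) ≤ 2. On the other hand G contains the 3-clique {2, 7, 8}. A clique must lie in a single bag of any decomposition, so no decomposition can have width below 2. Therefore the treewidth is 2.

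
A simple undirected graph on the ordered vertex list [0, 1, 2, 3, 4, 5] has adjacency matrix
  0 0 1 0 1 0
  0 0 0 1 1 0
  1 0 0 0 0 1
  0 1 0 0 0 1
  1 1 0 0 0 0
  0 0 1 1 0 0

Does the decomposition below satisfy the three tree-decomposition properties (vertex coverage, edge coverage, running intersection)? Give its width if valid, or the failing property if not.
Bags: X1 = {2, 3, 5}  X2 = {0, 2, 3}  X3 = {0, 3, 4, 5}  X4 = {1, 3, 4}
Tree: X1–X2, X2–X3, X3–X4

A tree decomposition must satisfy three properties: every vertex lies in some bag; for every edge, both endpoints lie together in some bag; and for every vertex, the bags containing it form a connected subtree. Here bags containing vertex 5 are not connected in the tree, so the decomposition is invalid.

No — bags containing vertex 5 are not connected in the tree.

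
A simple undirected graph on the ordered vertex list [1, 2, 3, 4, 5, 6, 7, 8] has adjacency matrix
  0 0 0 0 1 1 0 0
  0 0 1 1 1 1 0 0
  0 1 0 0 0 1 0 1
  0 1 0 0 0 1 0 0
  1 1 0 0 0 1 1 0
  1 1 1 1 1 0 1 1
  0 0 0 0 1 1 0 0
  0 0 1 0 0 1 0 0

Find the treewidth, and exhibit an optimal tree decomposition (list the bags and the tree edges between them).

The largest bag has 3 vertices, giving width 2; this decomposition certifies tw(G) ≤ 2. On the other hand G contains the 3-clique {3, 6, 8}. A clique must lie in a single bag of any decomposition, so no decomposition can have width below 2. Hence tw(G) = 2 exactly.

Treewidth 2.
One such decomposition:
Bags: B1 = {2, 4, 6}  B2 = {2, 3, 6}  B3 = {2, 5, 6}  B4 = {3, 6, 8}  B5 = {1, 5, 6}  B6 = {5, 6, 7}
Tree: B1–B2, B2–B3, B2–B4, B3–B5, B3–B6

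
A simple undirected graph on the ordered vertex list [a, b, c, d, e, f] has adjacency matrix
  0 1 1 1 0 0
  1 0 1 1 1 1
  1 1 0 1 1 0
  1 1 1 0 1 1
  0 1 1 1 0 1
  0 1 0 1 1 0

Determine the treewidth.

3

A width-3 tree decomposition is:
Bags: B1 = {b, c, d, e}  B2 = {b, d, e, f}  B3 = {a, b, c, d}
Tree: B1–B2, B1–B3
Every bag has size at most 4, so the width is 4 − 1 = 3 and tw(G) ≤ 3. Conversely, {b, c, d, e} is a clique of size 4, and the vertices of any clique must share a bag in every tree decomposition; so some bag has ≥ 4 vertices and tw(G) ≥ 3. Combining the bounds, tw(G) = 3.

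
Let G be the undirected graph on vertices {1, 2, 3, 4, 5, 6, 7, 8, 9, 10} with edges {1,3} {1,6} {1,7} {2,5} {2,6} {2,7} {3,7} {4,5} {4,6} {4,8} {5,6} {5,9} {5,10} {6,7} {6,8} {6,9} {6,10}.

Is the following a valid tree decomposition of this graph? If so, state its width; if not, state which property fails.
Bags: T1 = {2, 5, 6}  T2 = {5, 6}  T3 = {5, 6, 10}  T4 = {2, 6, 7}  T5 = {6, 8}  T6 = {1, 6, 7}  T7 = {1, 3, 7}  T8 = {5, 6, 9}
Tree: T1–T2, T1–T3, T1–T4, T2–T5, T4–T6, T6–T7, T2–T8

A tree decomposition must satisfy three properties: every vertex lies in some bag; for every edge, both endpoints lie together in some bag; and for every vertex, the bags containing it form a connected subtree. Here vertex 4 appears in no bag, so the decomposition is invalid.

No — vertex 4 appears in no bag.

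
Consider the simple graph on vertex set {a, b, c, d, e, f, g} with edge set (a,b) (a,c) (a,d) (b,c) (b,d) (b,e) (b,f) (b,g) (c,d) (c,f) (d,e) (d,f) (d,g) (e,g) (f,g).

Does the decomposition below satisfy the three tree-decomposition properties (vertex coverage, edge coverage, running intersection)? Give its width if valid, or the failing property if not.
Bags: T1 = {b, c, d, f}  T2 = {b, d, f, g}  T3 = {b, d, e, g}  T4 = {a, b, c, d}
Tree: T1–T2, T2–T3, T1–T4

Every vertex of G appears in some bag (union = {a, b, c, d, e, f, g}); every edge is covered by a bag; and for each vertex v the set of bags containing v is connected in the bag tree. The decomposition is therefore valid. The largest bag has 4 vertices, so the width is 3.

Yes; width 3.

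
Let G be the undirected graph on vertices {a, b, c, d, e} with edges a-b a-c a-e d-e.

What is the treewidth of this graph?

1

A width-1 tree decomposition is:
Bags: B1 = {a, b}  B2 = {a, e}  B3 = {a, c}  B4 = {d, e}
Tree: B1–B2, B2–B3, B2–B4
Each bag holds 2 vertices, so the decomposition has width 1, which upper-bounds the treewidth. Any graph with an edge has treewidth ≥ 1, and G has the edge a–b. Therefore the treewidth is 1.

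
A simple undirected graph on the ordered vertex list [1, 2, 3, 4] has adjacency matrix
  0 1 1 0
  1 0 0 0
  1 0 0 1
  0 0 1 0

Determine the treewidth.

1

A width-1 tree decomposition is:
Bags: B1 = {1, 3}  B2 = {1, 2}  B3 = {3, 4}
Tree: B1–B2, B1–B3
Each bag holds 2 vertices, so the decomposition has width 1, which upper-bounds the treewidth. Since G has at least one edge (e.g. 3–1), it is not an edgeless graph, so tw(G) ≥ 1. Therefore the treewidth is 1.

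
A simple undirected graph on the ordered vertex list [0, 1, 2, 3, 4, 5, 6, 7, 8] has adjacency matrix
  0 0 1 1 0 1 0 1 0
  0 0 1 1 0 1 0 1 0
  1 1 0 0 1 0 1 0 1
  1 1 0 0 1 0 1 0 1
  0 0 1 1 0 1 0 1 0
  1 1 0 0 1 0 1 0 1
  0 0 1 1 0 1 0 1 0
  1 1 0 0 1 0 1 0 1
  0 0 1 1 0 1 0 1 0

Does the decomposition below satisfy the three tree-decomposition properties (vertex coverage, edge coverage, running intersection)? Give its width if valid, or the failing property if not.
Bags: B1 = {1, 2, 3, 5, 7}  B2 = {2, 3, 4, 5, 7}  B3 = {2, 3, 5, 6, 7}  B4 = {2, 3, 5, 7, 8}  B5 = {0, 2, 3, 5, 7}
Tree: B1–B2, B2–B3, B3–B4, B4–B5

Yes; width 4.

Checking the three conditions: (i) the bags cover all of {0, 1, 2, 3, 4, 5, 6, 7, 8}; (ii) for each edge, some bag contains both endpoints; (iii) the bags containing any fixed vertex form a subtree. All hold, so the decomposition is valid with width 5 − 1 = 4.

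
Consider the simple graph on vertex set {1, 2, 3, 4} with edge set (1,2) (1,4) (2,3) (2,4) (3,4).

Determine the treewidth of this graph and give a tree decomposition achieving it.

Each bag holds 3 vertices, so the decomposition has width 2, which upper-bounds the treewidth. For the lower bound, the 3 vertices {1, 2, 4} are pairwise adjacent, and any tree decomposition puts a clique entirely inside one bag — forcing width ≥ 2. Combining the bounds, tw(G) = 2.

Treewidth 2.
One optimal decomposition is:
Bags: B1 = {2, 3, 4}  B2 = {1, 2, 4}
Tree: B1–B2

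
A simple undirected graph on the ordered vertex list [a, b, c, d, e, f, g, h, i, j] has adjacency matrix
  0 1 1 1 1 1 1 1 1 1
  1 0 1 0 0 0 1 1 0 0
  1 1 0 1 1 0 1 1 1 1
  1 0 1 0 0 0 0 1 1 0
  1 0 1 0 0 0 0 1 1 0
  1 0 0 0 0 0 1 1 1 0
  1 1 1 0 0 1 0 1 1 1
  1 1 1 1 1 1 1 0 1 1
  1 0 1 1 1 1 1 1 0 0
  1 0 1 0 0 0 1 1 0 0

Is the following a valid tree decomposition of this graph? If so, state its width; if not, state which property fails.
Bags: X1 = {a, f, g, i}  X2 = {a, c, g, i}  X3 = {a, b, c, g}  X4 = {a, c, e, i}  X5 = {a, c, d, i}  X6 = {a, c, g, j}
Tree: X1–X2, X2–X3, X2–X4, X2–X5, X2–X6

No — vertex h appears in no bag.

A tree decomposition must satisfy three properties: every vertex lies in some bag; for every edge, both endpoints lie together in some bag; and for every vertex, the bags containing it form a connected subtree. Here vertex h appears in no bag, so the decomposition is invalid.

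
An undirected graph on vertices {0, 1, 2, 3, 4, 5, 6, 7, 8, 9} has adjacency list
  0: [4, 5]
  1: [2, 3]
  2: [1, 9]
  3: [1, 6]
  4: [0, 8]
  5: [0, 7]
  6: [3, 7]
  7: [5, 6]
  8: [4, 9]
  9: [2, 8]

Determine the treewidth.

A width-2 tree decomposition is:
Bags: B1 = {1, 2, 9}  B2 = {1, 8, 9}  B3 = {1, 4, 8}  B4 = {0, 1, 4}  B5 = {0, 1, 5}  B6 = {1, 5, 7}  B7 = {1, 6, 7}  B8 = {1, 3, 6}
Tree: B1–B2, B2–B3, B3–B4, B4–B5, B5–B6, B6–B7, B7–B8
The largest bag has 3 vertices, giving width 2; this decomposition certifies tw(G) ≤ 2. For the lower bound, G contains the cycle 1–2–9–8–4–0–5–7–6–3–1, so G is not a forest; only forests have treewidth ≤ 1, hence tw(G) ≥ 2. The upper and lower bounds meet at 2, so that is the treewidth.

2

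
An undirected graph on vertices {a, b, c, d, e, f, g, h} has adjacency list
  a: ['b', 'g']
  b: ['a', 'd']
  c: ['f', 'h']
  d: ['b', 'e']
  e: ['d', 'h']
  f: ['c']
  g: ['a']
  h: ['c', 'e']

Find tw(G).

1

A width-1 tree decomposition is:
Bags: B1 = {c, f}  B2 = {c, h}  B3 = {e, h}  B4 = {d, e}  B5 = {b, d}  B6 = {a, b}  B7 = {a, g}
Tree: B1–B2, B2–B3, B3–B4, B4–B5, B5–B6, B6–B7
Each bag holds 2 vertices, so the decomposition has width 1, which upper-bounds the treewidth. G has an edge, so its treewidth is at least 1. Combining the bounds, tw(G) = 1.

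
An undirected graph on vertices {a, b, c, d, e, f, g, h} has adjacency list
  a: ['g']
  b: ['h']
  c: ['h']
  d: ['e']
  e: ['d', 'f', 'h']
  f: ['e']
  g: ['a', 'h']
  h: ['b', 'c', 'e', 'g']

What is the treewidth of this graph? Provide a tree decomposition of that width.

The largest bag has 2 vertices, giving width 1; this decomposition certifies tw(G) ≤ 1. G has an edge, so its treewidth is at least 1. Therefore the treewidth is 1.

Treewidth 1.
One such decomposition:
Bags: B1 = {e, h}  B2 = {g, h}  B3 = {a, g}  B4 = {c, h}  B5 = {d, e}  B6 = {b, h}  B7 = {e, f}
Tree: B1–B2, B2–B3, B2–B4, B1–B5, B1–B6, B5–B7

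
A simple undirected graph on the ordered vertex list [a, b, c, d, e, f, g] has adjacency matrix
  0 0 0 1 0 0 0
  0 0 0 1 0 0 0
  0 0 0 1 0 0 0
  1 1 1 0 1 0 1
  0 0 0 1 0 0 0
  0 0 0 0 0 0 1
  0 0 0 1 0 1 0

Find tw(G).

A width-1 tree decomposition is:
Bags: B1 = {d, g}  B2 = {b, d}  B3 = {a, d}  B4 = {f, g}  B5 = {d, e}  B6 = {c, d}
Tree: B1–B2, B1–B3, B1–B4, B3–B5, B1–B6
Each bag holds 2 vertices, so the decomposition has width 1, which upper-bounds the treewidth. Since G has at least one edge (e.g. g–d), it is not an edgeless graph, so tw(G) ≥ 1. Combining the bounds, tw(G) = 1.

1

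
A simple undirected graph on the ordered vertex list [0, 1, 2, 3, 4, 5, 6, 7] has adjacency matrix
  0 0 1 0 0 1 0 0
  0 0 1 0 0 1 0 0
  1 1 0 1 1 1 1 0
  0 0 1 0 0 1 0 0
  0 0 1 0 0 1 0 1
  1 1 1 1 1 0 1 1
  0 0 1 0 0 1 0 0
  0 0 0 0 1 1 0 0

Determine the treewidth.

2

A width-2 tree decomposition is:
Bags: B1 = {0, 2, 5}  B2 = {2, 4, 5}  B3 = {1, 2, 5}  B4 = {2, 5, 6}  B5 = {2, 3, 5}  B6 = {4, 5, 7}
Tree: B1–B2, B1–B3, B2–B4, B2–B5, B2–B6
The largest bag has 3 vertices, giving width 2; this decomposition certifies tw(G) ≤ 2. Conversely, {0, 2, 5} is a clique of size 3, and the vertices of any clique must share a bag in every tree decomposition; so some bag has ≥ 3 vertices and tw(G) ≥ 2. Hence tw(G) = 2 exactly.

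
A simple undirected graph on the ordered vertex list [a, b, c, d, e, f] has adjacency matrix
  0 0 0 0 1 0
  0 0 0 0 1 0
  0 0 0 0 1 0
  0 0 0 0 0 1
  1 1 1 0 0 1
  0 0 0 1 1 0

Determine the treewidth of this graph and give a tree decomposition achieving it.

Treewidth 1.
Bags: B1 = {a, e}  B2 = {b, e}  B3 = {e, f}  B4 = {c, e}  B5 = {d, f}
Tree: B1–B2, B2–B3, B2–B4, B3–B5

The largest bag has 2 vertices, giving width 1; this decomposition certifies tw(G) ≤ 1. G has an edge, so its treewidth is at least 1. The upper and lower bounds meet at 1, so that is the treewidth.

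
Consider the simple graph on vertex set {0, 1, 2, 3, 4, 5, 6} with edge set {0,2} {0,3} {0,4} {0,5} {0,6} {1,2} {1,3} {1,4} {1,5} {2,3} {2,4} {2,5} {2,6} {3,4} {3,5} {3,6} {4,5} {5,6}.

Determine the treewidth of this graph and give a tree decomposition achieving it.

Each bag holds 5 vertices, so the decomposition has width 4, which upper-bounds the treewidth. Conversely, {0, 2, 3, 4, 5} is a clique of size 5, and the vertices of any clique must share a bag in every tree decomposition; so some bag has ≥ 5 vertices and tw(G) ≥ 4. Hence tw(G) = 4 exactly.

Treewidth 4.
Bags: B1 = {1, 2, 3, 4, 5}  B2 = {0, 2, 3, 4, 5}  B3 = {0, 2, 3, 5, 6}
Tree: B1–B2, B2–B3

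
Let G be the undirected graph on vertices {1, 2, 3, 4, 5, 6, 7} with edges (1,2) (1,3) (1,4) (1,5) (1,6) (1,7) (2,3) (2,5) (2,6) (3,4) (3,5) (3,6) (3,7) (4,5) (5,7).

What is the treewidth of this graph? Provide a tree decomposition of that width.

The largest bag has 4 vertices, giving width 3; this decomposition certifies tw(G) ≤ 3. For the lower bound, the 4 vertices {1, 2, 3, 5} are pairwise adjacent, and any tree decomposition puts a clique entirely inside one bag — forcing width ≥ 3. Therefore the treewidth is 3.

Treewidth 3.
One optimal decomposition is:
Bags: B1 = {1, 3, 4, 5}  B2 = {1, 2, 3, 5}  B3 = {1, 2, 3, 6}  B4 = {1, 3, 5, 7}
Tree: B1–B2, B2–B3, B2–B4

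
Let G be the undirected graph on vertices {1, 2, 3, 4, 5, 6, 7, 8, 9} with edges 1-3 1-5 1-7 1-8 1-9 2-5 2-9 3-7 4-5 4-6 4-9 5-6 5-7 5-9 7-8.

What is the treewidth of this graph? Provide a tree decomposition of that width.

Treewidth 2.
One optimal decomposition is:
Bags: B1 = {1, 5, 9}  B2 = {4, 5, 9}  B3 = {2, 5, 9}  B4 = {1, 5, 7}  B5 = {4, 5, 6}  B6 = {1, 7, 8}  B7 = {1, 3, 7}
Tree: B1–B2, B1–B3, B1–B4, B2–B5, B4–B6, B6–B7

Each bag holds 3 vertices, so the decomposition has width 2, which upper-bounds the treewidth. For the lower bound, the 3 vertices {1, 7, 8} are pairwise adjacent, and any tree decomposition puts a clique entirely inside one bag — forcing width ≥ 2. Hence tw(G) = 2 exactly.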